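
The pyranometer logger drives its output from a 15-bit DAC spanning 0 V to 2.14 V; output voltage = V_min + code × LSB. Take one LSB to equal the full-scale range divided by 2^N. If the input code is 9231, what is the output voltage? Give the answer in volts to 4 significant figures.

Range is 2.14 V. LSB = 2.14 V / 2^15.
V_out = V_min + code × LSB = 0 V + 9231 × 2.14 V / 32768
      = 0 + 0.602855 = 0.602855 V.

0.6029 V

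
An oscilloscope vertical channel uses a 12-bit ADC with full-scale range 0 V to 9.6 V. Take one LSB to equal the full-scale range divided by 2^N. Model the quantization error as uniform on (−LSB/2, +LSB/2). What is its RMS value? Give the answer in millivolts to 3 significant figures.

V_FS = 9.6 V.
One LSB is 9.6 V / 4096 = 2.3438 mV.
V_rms = LSB/√12 = 2.3438 mV / √12 = 0.677 mV.

0.677 mV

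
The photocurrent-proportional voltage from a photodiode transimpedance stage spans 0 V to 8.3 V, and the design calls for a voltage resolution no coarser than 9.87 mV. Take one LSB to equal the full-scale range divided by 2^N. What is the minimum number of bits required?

10 bits

V_FS = 8.3 V.
Need 2^N ≥ 8.3 V / 9.87 mV = 840.9 → N_min = 10.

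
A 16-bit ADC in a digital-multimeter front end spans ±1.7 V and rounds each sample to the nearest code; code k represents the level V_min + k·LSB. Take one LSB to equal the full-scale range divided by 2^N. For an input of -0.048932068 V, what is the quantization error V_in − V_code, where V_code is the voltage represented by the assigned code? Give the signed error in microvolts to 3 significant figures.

The full-scale span is 1.7 − (-1.7) = 3.4 V. LSB = 3.4 V / 2^16 ≈ 51.88 µV.
Position in LSBs: (-0.048932068 − (-1.7)) × 65536/3.4 = 31824.8200; rounding gives k = 31825.
V_code = -1.7 + (31825/65536) × 3.4 = -0.048922729492 V.
V_in − V_code = -0.048932068 − (-0.048922729492) = −9.34 µV.

−9.34 µV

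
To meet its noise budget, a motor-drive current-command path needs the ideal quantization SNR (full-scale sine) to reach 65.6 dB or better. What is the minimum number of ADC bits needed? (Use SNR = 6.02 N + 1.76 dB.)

N ≥ (65.6 − 1.76)/6.02 = 10.605 → N_min = 11.

11 bits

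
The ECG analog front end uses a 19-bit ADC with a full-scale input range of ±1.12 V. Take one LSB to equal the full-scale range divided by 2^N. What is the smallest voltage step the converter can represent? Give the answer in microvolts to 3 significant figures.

4.27 µV

Range = 1.12 − (-1.12) = 2.24 V.
Number of codes = 2^19 = 524288.
Step size = 2.24/524288 V = 4.27 µV.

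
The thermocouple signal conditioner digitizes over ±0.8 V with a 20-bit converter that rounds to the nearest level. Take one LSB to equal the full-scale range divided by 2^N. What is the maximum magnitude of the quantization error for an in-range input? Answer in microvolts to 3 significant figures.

0.763 µV

The full-scale span is 0.8 − (-0.8) = 1.6 V.
One LSB is 1.6 V / 1048576 = 1.5259 µV.
Worst-case error for round-to-nearest is half an LSB: 0.763 µV.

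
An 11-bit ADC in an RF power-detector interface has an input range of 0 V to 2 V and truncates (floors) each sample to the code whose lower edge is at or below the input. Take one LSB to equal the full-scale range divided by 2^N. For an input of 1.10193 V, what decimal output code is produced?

Span = 2 V. LSB = 2 V / 2^11 ≈ 0.9766 mV.
code = ⌊(V_in − V_min)/LSB⌋ = ⌊(V_in − V_min) × 2^11 / range⌋
     = ⌊(1.10193 − (0)) × 2048 / 2⌋ = ⌊1.10193 × 2048/2⌋
     = ⌊1128.376⌋ = 1128.

1128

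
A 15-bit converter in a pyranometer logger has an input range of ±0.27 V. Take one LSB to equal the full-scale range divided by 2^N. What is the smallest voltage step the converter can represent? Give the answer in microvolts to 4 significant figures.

The full-scale span is 0.27 − (-0.27) = 0.54 V.
Number of codes = 2^15 = 32768.
One LSB is 0.54 V / 32768 = 16.48 µV.

16.48 µV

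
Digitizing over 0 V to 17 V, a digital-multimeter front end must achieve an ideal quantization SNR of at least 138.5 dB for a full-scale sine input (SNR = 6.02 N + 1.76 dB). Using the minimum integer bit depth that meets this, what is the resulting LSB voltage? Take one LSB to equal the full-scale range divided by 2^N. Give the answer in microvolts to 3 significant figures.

2.03 µV

Range is 17 V.
N ≥ (138.5 − 1.76)/6.02 = 22.714 → N_min = 23.
Step size = 17/8388608 V = 2.03 µV.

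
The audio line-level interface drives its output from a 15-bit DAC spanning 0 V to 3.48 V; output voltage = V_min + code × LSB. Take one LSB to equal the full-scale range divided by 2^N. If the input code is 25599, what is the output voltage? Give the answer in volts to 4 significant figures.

Span = 3.48 V. LSB = 3.48 V / 2^15.
Output = V_min + (25599/32768) × range = 0 + 0.781219 × 3.48 V
      = 0 + 2.71864 = 2.71864 V.

2.719 V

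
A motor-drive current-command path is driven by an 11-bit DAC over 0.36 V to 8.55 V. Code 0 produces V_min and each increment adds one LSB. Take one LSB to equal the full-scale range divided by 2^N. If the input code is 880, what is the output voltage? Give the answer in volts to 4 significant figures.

Range = 8.55 − (0.36) = 8.19 V. LSB = 8.19 V / 2^11.
V_out = 0.36 + 880 × (8.19/2048) V
      = 0.36 V + 3.51914 V = 3.87914 V.

3.879 V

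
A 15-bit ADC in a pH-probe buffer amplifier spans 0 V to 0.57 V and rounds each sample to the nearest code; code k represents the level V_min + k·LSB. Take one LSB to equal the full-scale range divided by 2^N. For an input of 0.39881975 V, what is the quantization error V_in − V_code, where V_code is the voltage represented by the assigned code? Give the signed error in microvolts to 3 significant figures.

+4.14 µV

V_FS = 0.57 V. LSB = 0.57 V / 2^15 ≈ 17.40 µV.
Position in LSBs: (0.39881975 − (0)) × 32768/0.57 = 22927.2378; rounding gives k = 22927.
Reconstructed level: 0 + 22927 × 0.57/32768 V = 0.39881561279 V.
V_in − V_code = 0.39881975 − (0.39881561279) = +4.14 µV.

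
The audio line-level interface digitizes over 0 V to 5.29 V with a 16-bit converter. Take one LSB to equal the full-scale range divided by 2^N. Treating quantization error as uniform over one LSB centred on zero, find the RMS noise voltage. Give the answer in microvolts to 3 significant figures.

V_FS = 5.29 V.
LSB = 5.29 V ÷ 2^16 = 5.29/65536 V = 80.719 µV.
For a uniform distribution on [−LSB/2, +LSB/2], V_rms = LSB/√12 = 80.719 µV/3.4641 = 23.3 µV.

23.3 µV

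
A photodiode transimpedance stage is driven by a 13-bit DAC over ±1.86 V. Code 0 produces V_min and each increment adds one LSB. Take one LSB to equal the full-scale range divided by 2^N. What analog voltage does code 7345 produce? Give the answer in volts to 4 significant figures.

1.475 V

Range = 1.86 − (-1.86) = 3.72 V. LSB = 3.72 V / 2^13.
Output = V_min + (7345/8192) × range = -1.86 + 0.896606 × 3.72 V
      = -1.86 + 3.33538 = 1.47538 V.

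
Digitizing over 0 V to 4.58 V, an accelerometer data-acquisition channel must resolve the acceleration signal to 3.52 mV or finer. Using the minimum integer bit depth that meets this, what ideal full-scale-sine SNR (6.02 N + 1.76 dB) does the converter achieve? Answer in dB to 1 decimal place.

68.0 dB

V_FS = 4.58 V.
4.58 V / 3.52 mV = 1301. Since 2^10 = 1024 and 2^11 = 2048, N = 11.
SNR = 6.02 × 11 + 1.76 = 67.98 dB.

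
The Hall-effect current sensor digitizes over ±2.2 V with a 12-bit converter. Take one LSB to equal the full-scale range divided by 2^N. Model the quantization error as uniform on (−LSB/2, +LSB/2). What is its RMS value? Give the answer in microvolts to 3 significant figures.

310 µV

Span: 2.2 V − (-2.2 V) = 4.4 V.
One LSB is 4.4 V / 4096 = 1.0742 mV.
V_rms = LSB/√12 = 1.0742 mV / √12 = 310 µV.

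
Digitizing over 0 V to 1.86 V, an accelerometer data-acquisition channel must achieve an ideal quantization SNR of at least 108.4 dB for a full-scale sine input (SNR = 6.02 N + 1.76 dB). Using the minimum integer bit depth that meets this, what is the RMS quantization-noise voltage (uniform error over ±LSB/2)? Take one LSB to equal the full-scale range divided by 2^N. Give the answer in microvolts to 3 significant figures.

Range is 1.86 V.
Required N = ⌈(108.4 − 1.76)/6.02⌉ = ⌈17.714⌉ = 18.
Step size = 1.86/262144 V = 7.0953 µV.
σ_q = LSB/√12 = 7.0953 µV/3.4641 = 2.05 µV.

2.05 µV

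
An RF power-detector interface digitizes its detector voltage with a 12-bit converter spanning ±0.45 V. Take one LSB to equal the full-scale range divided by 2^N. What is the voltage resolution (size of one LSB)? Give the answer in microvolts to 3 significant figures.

220 µV

Span: 0.45 V − (-0.45 V) = 0.9 V.
Number of codes = 2^12 = 4096.
One LSB is 0.9 V / 4096 = 220 µV.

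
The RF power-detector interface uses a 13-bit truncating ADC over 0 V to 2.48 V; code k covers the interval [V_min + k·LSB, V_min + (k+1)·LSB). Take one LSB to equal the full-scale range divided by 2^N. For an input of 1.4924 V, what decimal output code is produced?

4929

Span = 2.48 V. LSB = 2.48 V / 2^13 ≈ 302.7 µV.
(V_in − V_min) × 2^13/range = (1.4924 − (0)) × 8192/2.48 = 4929.734.
Floor → code = 4929.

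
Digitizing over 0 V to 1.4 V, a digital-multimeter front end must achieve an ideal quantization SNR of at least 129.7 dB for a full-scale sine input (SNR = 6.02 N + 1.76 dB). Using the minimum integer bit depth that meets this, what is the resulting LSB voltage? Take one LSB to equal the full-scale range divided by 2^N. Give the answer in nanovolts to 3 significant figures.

Range is 1.4 V.
Solving 6.02 N ≥ 129.7 − 1.76: N ≥ 21.252. Round up → N = 22.
Step size = 1.4/4194304 V = 334 nV.

334 nV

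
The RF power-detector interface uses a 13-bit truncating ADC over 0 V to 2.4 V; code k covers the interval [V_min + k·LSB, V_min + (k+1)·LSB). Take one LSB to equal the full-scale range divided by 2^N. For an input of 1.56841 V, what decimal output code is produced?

Full-scale range = 2.4 V. LSB = 2.4 V / 2^13 ≈ 293.0 µV.
(V_in − V_min) × 2^13/range = (1.56841 − (0)) × 8192/2.4 = 5353.506.
Floor → code = 5353.

5353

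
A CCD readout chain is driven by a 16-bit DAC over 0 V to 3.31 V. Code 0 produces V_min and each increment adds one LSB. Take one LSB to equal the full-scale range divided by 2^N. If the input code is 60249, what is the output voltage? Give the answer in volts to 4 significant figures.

Full-scale range = 3.31 V. LSB = 3.31 V / 2^16.
V_out = 0 + 60249 × (3.31/65536) V
      = 0 V + 3.04297 V = 3.04297 V.

3.043 V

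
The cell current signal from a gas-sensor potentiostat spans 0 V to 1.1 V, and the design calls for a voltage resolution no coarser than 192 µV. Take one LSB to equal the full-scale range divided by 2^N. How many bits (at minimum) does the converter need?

V_FS = 1.1 V.
Need 2^N ≥ 1.1 V / 192 µV = 5729 → N_min = 13.

13 bits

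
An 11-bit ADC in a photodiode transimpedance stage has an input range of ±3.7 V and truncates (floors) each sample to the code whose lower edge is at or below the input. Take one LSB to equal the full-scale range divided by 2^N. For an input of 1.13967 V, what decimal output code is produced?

1339

The full-scale span is 3.7 − (-3.7) = 7.4 V. LSB = 7.4 V / 2^11 ≈ 3.613 mV.
V_in − V_min = 1.13967 − (-3.7) = 4.83967 V.
Divide by LSB: 4.83967 × 2048/7.4 = 1339.4114.
Truncating gives code 1339.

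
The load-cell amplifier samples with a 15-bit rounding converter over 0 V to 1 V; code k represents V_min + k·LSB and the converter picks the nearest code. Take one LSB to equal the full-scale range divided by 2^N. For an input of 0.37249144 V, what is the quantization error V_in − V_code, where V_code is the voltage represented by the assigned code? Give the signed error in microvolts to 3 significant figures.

Full-scale range = 1 V. LSB = 1 V / 2^15 ≈ 30.52 µV.
(V_in − V_min)/LSB = (0.37249144 − (0)) × 32768/1 = 12205.7995 → nearest code k = 12206.
Reconstructed level: 0 + 12206 × 1/32768 V = 0.37249755859 V.
e = 0.37249144 − (0.37249755859) = −6.12 µV.

−6.12 µV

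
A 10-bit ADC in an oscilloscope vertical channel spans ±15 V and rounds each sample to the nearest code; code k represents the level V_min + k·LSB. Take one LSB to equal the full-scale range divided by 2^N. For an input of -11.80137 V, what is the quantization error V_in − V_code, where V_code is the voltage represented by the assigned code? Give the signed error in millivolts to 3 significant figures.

+5.27 mV

Span: 15 V − (-15 V) = 30 V. LSB = 30 V / 2^10 ≈ 29.30 mV.
(-11.80137 − (-15)) / LSB = 3.19863 × 1024/30 = 109.1799. Nearest integer: k = 109.
Reconstructed level: -15 + 109 × 30/1024 V = -11.80664063 V.
e = -11.80137 − (-11.80664063) = +5.27 mV.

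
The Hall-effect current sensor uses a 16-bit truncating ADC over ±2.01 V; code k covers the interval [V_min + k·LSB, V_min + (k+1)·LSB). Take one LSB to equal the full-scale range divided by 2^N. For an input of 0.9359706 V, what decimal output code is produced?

Range = 2.01 − (-2.01) = 4.02 V. LSB = 4.02 V / 2^16 ≈ 61.34 µV.
(V_in − V_min) × 2^16/range = (0.9359706 − (-2.01)) × 65536/4.02 = 48026.649.
Floor → code = 48026.

48026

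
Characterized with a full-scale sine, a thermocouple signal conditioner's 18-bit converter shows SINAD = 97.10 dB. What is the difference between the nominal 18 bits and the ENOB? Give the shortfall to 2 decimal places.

ENOB = (SINAD − 1.76)/6.02 = (97.10 − 1.76)/6.02 = 15.8372 bits.
18 − 15.8372 = 2.16 bits below nominal.

2.16 bits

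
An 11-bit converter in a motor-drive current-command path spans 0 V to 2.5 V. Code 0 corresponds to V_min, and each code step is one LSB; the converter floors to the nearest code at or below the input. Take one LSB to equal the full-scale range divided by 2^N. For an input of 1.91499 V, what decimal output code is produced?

Span = 2.5 V. LSB = 2.5 V / 2^11 ≈ 1.221 mV.
(V_in − V_min) × 2^11/range = (1.91499 − (0)) × 2048/2.5 = 1568.760.
Floor → code = 1568.

1568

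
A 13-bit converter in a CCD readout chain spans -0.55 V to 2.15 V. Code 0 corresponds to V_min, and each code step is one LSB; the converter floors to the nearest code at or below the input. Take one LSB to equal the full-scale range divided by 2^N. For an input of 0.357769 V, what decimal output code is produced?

The full-scale span is 2.15 − (-0.55) = 2.7 V. LSB = 2.7 V / 2^13 ≈ 329.6 µV.
(V_in − V_min) × 2^13/range = (0.357769 − (-0.55)) × 8192/2.7 = 2754.238.
Floor → code = 2754.

2754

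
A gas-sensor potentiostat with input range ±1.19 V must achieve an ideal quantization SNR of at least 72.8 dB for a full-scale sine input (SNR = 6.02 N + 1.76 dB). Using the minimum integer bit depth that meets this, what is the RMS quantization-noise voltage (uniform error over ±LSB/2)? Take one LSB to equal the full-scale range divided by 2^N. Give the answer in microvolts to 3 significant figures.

168 µV

Range = 1.19 − (-1.19) = 2.38 V.
Solving 6.02 N ≥ 72.8 − 1.76: N ≥ 11.801. Round up → N = 12.
Step size = 2.38/4096 V = 0.58105 mV.
V_rms = LSB/√12 = 168 µV.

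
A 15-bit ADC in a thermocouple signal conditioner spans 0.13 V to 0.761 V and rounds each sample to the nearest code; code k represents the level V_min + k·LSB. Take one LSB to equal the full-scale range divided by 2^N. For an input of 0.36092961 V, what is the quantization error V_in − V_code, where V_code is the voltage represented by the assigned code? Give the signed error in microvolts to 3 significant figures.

+4.56 µV

Span: 0.761 V − (0.13 V) = 0.631 V. LSB = 0.631 V / 2^15 ≈ 19.26 µV.
Position in LSBs: (0.36092961 − (0.13)) × 32768/0.631 = 11992.2369; rounding gives k = 11992.
V_code = V_min + k × range/2^15 = 0.13 + 11992 × 0.631/32768 = 0.36092504883 V.
V_in − V_code = 0.36092961 − (0.36092504883) = +4.56 µV.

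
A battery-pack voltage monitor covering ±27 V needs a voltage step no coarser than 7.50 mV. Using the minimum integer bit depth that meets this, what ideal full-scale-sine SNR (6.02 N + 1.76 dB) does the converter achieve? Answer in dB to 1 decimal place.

Full-scale range = 27 V − (-27 V) = 54 V.
54 V / 7.50 mV = 7200. Since 2^12 = 4096 and 2^13 = 8192, N = 13.
Ideal SNR at N = 13: 6.02·13 + 1.76 = 80.0 dB.

80.0 dB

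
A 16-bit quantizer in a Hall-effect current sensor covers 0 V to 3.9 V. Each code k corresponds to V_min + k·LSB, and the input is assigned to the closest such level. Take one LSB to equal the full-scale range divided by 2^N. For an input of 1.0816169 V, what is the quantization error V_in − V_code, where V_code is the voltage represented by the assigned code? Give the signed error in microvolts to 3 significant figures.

Range is 3.9 V. LSB = 3.9 V / 2^16 ≈ 59.51 µV.
(1.0816169 − (0)) / LSB = 1.0816169 × 65536/3.9 = 18175.6013. Nearest integer: k = 18176.
V_code = 0 + (18176/65536) × 3.9 = 1.0816406250 V.
e = 1.0816169 − (1.0816406250) = −23.7 µV.

−23.7 µV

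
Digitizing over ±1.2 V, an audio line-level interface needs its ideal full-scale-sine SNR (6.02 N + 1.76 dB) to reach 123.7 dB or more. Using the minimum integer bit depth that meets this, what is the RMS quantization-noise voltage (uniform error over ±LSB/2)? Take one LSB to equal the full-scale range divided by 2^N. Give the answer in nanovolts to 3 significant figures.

330 nV

Span: 1.2 V − (-1.2 V) = 2.4 V.
6.02 N + 1.76 ≥ 123.7 gives N ≥ 20.256, so the minimum integer is 21.
One LSB is 2.4 V / 2097152 = 1.1444 µV.
σ_q = LSB/√12 = 1.1444 µV/3.4641 = 330 nV.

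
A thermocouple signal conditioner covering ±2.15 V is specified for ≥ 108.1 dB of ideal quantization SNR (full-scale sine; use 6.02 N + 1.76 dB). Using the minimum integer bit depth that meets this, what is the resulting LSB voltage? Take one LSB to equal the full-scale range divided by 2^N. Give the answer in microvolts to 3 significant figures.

Full-scale range = 2.15 V − (-2.15 V) = 4.3 V.
Required N = ⌈(108.1 − 1.76)/6.02⌉ = ⌈17.664⌉ = 18.
One LSB is 4.3 V / 262144 = 16.4 µV.

16.4 µV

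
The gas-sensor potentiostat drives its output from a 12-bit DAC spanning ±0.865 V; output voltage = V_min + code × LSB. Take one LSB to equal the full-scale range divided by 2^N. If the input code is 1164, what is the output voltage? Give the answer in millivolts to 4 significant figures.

-373.4 mV

Span: 0.865 V − (-0.865 V) = 1.73 V. LSB = 1.73 V / 2^12.
V_out = -0.865 + 1164 × (1.73/4096) V
      = -0.865 V + 0.491631 V = -0.373369 V.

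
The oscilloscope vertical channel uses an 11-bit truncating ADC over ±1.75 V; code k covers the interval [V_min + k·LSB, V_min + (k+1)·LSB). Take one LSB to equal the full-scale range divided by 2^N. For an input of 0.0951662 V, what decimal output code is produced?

Range = 1.75 − (-1.75) = 3.5 V. LSB = 3.5 V / 2^11 ≈ 1.709 mV.
(V_in − V_min) × 2^11/range = (0.0951662 − (-1.75)) × 2048/3.5 = 1079.686.
Floor → code = 1079.

1079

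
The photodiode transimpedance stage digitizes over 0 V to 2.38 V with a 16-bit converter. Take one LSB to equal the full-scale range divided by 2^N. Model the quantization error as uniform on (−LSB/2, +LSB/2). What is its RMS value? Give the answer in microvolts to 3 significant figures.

10.5 µV

Range is 2.38 V.
LSB = 2.38 V ÷ 2^16 = 2.38/65536 V = 36.316 µV.
RMS of a uniform error over width LSB is LSB/√12 = 10.5 µV.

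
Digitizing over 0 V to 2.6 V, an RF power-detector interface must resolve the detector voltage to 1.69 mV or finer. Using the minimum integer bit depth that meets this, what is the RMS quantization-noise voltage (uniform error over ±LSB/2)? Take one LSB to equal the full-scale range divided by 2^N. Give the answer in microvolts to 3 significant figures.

366 µV

Full-scale range = 2.6 V.
Levels needed ≥ 2.6/1.69 mV = 1538. 2^11 = 2048 suffices, so N_min = 11.
One LSB is 2.6 V / 2048 = 1.2695 mV.
σ_q = LSB/√12 = 1.2695 mV/3.4641 = 366 µV.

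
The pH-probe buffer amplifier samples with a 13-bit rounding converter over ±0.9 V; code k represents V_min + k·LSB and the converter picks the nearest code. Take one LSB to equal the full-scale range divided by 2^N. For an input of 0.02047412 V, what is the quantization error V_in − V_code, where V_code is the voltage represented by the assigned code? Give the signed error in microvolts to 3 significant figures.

+39.5 µV

Range = 0.9 − (-0.9) = 1.8 V. LSB = 1.8 V / 2^13 ≈ 219.7 µV.
(V_in − V_min)/LSB = (0.02047412 − (-0.9)) × 8192/1.8 = 4189.1800 → nearest code k = 4189.
V_code = -0.9 + (4189/8192) × 1.8 = 0.02043457031 V.
Error = V_in − V_code = 0.02047412 − (0.02043457031) = +39.5 µV.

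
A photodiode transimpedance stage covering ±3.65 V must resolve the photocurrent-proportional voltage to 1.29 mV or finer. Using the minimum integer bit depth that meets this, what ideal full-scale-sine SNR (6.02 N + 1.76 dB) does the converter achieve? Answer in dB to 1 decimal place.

80.0 dB

Full-scale range = 3.65 V − (-3.65 V) = 7.3 V.
Need 2^N ≥ 7.3 V / 1.29 mV = 5659 → N_min = 13.
6.02(13) + 1.76 = 80.02 dB.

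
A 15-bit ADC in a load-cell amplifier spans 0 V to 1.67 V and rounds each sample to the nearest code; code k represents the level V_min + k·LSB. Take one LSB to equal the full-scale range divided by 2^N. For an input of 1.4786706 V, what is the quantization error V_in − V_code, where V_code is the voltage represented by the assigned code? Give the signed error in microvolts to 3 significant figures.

−9.21 µV

Range is 1.67 V. LSB = 1.67 V / 2^15 ≈ 50.96 µV.
(1.4786706 − (0)) / LSB = 1.4786706 × 32768/1.67 = 29013.8193. Nearest integer: k = 29014.
Reconstructed level: 0 + 29014 × 1.67/32768 V = 1.4786798096 V.
V_in − V_code = 1.4786706 − (1.4786798096) = −9.21 µV.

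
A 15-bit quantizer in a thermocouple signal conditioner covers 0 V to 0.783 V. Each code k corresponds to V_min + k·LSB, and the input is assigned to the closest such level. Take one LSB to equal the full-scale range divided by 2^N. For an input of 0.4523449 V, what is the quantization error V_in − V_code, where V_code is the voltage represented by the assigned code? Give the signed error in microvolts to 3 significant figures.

+7.56 µV

V_FS = 0.783 V. LSB = 0.783 V / 2^15 ≈ 23.90 µV.
Position in LSBs: (0.4523449 − (0)) × 32768/0.783 = 18930.3163; rounding gives k = 18930.
V_code = 0 + (18930/32768) × 0.783 = 0.45233734131 V.
V_in − V_code = 0.4523449 − (0.45233734131) = +7.56 µV.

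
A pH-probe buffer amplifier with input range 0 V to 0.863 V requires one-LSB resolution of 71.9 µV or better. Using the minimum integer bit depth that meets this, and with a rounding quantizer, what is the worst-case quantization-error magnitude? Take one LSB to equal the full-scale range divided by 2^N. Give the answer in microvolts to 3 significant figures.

Span = 0.863 V.
Need 2^N ≥ 0.863 V / 71.9 µV = 12000 → N_min = 14.
LSB = 0.863 V / 2^14 = 52.673 µV.
Max error for round-to-nearest is LSB/2 = 26.3 µV.

26.3 µV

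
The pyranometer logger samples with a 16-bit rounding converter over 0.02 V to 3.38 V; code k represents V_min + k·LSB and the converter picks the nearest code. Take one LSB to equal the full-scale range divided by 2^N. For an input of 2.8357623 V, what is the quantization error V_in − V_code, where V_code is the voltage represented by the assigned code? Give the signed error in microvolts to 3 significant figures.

The full-scale span is 3.38 − (0.02) = 3.36 V. LSB = 3.36 V / 2^16 ≈ 51.27 µV.
(V_in − V_min)/LSB = (2.8357623 − (0.02)) × 65536/3.36 = 54920.7732 → nearest code k = 54921.
V_code = 0.02 + (54921/65536) × 3.36 = 2.8357739258 V.
e = 2.8357623 − (2.8357739258) = −11.6 µV.

−11.6 µV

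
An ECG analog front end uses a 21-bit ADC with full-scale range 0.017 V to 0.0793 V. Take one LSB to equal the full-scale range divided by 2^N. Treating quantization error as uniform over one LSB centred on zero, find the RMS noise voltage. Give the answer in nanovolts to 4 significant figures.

8.576 nV

Full-scale range = 0.0793 V − (0.017 V) = 0.0623 V.
LSB = 0.0623 V ÷ 2^21 = 0.0623/2097152 V = 29.7070 nV.
RMS of a uniform error over width LSB is LSB/√12 = 8.576 nV.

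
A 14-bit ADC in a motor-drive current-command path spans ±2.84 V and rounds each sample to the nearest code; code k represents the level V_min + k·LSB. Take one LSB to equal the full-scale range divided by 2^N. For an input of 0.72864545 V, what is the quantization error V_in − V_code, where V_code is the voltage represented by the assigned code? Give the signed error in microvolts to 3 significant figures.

−75.3 µV

Full-scale range = 2.84 V − (-2.84 V) = 5.68 V. LSB = 5.68 V / 2^14 ≈ 346.7 µV.
(0.72864545 − (-2.84)) / LSB = 3.56864545 × 16384/5.68 = 10293.7829. Nearest integer: k = 10294.
V_code = -2.84 + (10294/16384) × 5.68 = 0.72872070313 V.
Error = V_in − V_code = 0.72864545 − (0.72872070313) = −75.3 µV.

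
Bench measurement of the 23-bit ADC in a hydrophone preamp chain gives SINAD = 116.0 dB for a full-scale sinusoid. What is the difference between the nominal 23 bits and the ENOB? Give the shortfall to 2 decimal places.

ENOB = (SINAD − 1.76)/6.02 = (116.0 − 1.76)/6.02 = 18.9767 bits.
23 − 18.9767 = 4.02 bits below nominal.

4.02 bits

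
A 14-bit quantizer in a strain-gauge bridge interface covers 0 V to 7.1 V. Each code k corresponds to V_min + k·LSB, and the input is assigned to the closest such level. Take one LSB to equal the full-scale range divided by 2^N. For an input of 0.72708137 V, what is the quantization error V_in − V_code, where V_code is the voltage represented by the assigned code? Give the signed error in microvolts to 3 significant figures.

−79.3 µV

V_FS = 7.1 V. LSB = 7.1 V / 2^14 ≈ 433.3 µV.
(0.72708137 − (0)) / LSB = 0.72708137 × 16384/7.1 = 1677.8171. Nearest integer: k = 1678.
V_code = V_min + k × range/2^14 = 0 + 1678 × 7.1/16384 = 0.72716064453 V.
e = 0.72708137 − (0.72716064453) = −79.3 µV.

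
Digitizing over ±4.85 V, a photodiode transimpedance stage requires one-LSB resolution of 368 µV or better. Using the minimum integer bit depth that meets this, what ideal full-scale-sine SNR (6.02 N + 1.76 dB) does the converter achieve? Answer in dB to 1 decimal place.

92.1 dB

Full-scale range = 4.85 V − (-4.85 V) = 9.7 V.
Need 2^N ≥ 9.7 V / 368 µV = 26360 → N_min = 15.
Ideal SNR at N = 15: 6.02·15 + 1.76 = 92.1 dB.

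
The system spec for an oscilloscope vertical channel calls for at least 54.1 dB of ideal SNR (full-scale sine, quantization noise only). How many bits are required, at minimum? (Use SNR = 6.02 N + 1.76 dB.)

6.02 N + 1.76 ≥ 54.1 gives N ≥ 8.694, so the minimum integer is 9.

9 bits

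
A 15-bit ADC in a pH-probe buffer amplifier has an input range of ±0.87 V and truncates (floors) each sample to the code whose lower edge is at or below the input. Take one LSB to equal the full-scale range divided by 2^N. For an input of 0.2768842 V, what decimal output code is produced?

Range = 0.87 − (-0.87) = 1.74 V. LSB = 1.74 V / 2^15 ≈ 53.10 µV.
code = ⌊(V_in − V_min)/LSB⌋ = ⌊(V_in − V_min) × 2^15 / range⌋
     = ⌊(0.2768842 − (-0.87)) × 32768 / 1.74⌋ = ⌊1.1468842 × 32768/1.74⌋
     = ⌊21598.334⌋ = 21598.

21598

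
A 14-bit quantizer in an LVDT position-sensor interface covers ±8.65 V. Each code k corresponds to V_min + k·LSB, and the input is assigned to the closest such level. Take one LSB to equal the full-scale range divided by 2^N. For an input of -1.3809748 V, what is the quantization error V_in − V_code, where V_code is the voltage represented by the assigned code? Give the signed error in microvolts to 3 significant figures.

Full-scale range = 8.65 V − (-8.65 V) = 17.3 V. LSB = 17.3 V / 2^14 ≈ 1.056 mV.
(-1.3809748 − (-8.65)) / LSB = 7.2690252 × 16384/17.3 = 6884.1450. Nearest integer: k = 6884.
Reconstructed level: -8.65 + 6884 × 17.3/16384 V = -1.3811279297 V.
e = -1.3809748 − (-1.3811279297) = +153 µV.

+153 µV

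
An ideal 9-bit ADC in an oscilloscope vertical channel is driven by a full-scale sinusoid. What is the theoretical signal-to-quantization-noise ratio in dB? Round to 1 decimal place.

6.02(9) + 1.76 = 54.18 + 1.76 = 55.94 dB.

55.9 dB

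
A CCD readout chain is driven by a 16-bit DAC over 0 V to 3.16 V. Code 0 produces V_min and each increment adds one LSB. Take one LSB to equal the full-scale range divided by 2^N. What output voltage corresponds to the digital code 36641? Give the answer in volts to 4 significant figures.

1.767 V

V_FS = 3.16 V. LSB = 3.16 V / 2^16.
V_out = V_min + code × LSB = 0 V + 36641 × 3.16 V / 65536
      = 0 V + 1.76675 V = 1.76675 V.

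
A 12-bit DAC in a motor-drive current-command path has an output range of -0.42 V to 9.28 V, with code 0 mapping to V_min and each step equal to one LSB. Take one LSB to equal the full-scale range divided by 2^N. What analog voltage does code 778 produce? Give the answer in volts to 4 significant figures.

1.422 V

The full-scale span is 9.28 − (-0.42) = 9.7 V. LSB = 9.7 V / 2^12.
Output = V_min + (778/4096) × range = -0.42 + 0.189941 × 9.7 V
      = -0.42 V + 1.84243 V = 1.42243 V.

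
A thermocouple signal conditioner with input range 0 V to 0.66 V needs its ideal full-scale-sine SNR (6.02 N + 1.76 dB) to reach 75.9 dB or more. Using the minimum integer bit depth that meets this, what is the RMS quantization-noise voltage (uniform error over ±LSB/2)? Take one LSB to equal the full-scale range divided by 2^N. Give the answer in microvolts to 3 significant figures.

Full-scale range = 0.66 V.
Required N = ⌈(75.9 − 1.76)/6.02⌉ = ⌈12.316⌉ = 13.
One LSB is 0.66 V / 8192 = 80.566 µV.
σ_q = LSB/√12 = 80.566 µV/3.4641 = 23.3 µV.

23.3 µV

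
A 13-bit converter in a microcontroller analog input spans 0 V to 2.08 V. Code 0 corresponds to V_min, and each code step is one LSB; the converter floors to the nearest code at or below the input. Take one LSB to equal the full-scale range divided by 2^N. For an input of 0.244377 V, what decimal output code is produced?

V_FS = 2.08 V. LSB = 2.08 V / 2^13 ≈ 253.9 µV.
V_in − V_min = 0.244377 − (0) = 0.244377 V.
Divide by LSB: 0.244377 × 8192/2.08 = 962.4694.
Truncating gives code 962.

962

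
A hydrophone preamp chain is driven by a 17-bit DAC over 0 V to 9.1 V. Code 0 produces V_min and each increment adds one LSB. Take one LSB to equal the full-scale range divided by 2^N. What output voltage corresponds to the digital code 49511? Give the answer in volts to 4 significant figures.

3.437 V

Range is 9.1 V. LSB = 9.1 V / 2^17.
Output = V_min + (49511/131072) × range = 0 + 0.377739 × 9.1 V
      = 0 + 3.43742 = 3.43742 V.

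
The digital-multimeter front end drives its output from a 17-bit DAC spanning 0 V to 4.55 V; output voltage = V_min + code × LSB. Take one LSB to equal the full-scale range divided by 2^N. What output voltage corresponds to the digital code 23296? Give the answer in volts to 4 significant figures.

0.8087 V

V_FS = 4.55 V. LSB = 4.55 V / 2^17.
V_out = 0 + 23296 × (4.55/131072) V
      = 0 + 0.808691 = 0.808691 V.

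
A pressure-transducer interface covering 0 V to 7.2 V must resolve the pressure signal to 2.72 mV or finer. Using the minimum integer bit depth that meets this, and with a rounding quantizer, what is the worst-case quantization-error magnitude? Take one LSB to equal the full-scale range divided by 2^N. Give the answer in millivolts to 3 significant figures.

0.879 mV

V_FS = 7.2 V.
7.2 V / 2.72 mV = 2647. Since 2^11 = 2048 and 2^12 = 4096, N = 12.
One LSB is 7.2 V / 4096 = 1.7578 mV.
Max error for round-to-nearest is LSB/2 = 0.879 mV.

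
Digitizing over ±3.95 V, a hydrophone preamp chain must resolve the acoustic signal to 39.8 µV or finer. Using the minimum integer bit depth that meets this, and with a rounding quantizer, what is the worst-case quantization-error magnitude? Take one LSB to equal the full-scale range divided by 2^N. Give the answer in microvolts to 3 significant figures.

Span: 3.95 V − (-3.95 V) = 7.9 V.
Levels needed ≥ 7.9/39.8 µV = 198500. 2^18 = 262144 suffices, so N_min = 18.
One LSB is 7.9 V / 262144 = 30.136 µV.
Max error for round-to-nearest is LSB/2 = 15.1 µV.

15.1 µV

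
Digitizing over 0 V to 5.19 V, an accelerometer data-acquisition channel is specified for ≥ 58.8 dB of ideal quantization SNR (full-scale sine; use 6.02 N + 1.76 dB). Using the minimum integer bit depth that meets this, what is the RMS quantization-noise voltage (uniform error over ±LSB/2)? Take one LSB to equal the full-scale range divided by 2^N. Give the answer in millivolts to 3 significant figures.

1.46 mV

Full-scale range = 5.19 V.
N ≥ (58.8 − 1.76)/6.02 = 9.475 → N_min = 10.
One LSB is 5.19 V / 1024 = 5.0684 mV.
RMS noise = LSB/√12 = 1.46 mV.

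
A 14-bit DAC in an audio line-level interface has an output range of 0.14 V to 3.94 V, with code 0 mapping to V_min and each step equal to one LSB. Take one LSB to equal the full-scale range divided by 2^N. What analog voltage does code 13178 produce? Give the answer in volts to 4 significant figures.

3.196 V

The full-scale span is 3.94 − (0.14) = 3.8 V. LSB = 3.8 V / 2^14.
Output = V_min + (13178/16384) × range = 0.14 + 0.804321 × 3.8 V
      = 0.14 V + 3.05642 V = 3.19642 V.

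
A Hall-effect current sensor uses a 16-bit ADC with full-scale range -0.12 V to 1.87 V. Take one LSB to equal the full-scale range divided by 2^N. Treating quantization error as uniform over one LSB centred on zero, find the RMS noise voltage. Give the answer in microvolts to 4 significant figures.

Span: 1.87 V − (-0.12 V) = 1.99 V.
LSB = 1.99 V / 2^16 = 30.3650 µV.
V_rms = LSB/√12 = 30.3650 µV / √12 = 8.766 µV.

8.766 µV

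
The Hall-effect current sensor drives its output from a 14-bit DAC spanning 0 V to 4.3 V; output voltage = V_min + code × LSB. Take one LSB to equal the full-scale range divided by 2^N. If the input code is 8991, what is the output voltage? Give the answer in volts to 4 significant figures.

V_FS = 4.3 V. LSB = 4.3 V / 2^14.
Output = V_min + (8991/16384) × range = 0 + 0.548767 × 4.3 V
      = 0 + 2.35970 = 2.35970 V.

2.360 V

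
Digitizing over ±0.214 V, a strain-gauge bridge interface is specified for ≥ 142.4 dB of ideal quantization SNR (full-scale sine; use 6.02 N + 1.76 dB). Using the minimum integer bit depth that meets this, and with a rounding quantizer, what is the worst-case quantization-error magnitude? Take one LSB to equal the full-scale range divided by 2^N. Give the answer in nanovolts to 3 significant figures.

12.8 nV

The full-scale span is 0.214 − (-0.214) = 0.428 V.
Solving 6.02 N ≥ 142.4 − 1.76: N ≥ 23.362. Round up → N = 24.
One LSB is 0.428 V / 16777216 = 25.511 nV.
Half an LSB is 12.8 nV.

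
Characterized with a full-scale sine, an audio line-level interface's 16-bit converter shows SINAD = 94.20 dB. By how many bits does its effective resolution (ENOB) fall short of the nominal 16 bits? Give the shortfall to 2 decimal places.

0.64 bits

Effective bits = (94.20 − 1.76)/6.02 = 15.3555.
16 − 15.3555 = 0.64 bits below nominal.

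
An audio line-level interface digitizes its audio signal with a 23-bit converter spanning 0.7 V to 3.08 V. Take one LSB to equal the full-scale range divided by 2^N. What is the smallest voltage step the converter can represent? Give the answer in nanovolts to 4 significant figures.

283.7 nV

Full-scale range = 3.08 V − (0.7 V) = 2.38 V.
There are 2^23 = 8388608 steps.
LSB = 2.38 V ÷ 2^23 = 2.38/8388608 V = 283.7 nV.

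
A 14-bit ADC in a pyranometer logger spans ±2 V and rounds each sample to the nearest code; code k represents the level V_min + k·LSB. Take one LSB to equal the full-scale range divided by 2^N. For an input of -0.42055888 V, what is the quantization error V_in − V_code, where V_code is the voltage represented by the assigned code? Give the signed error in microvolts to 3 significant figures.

Range = 2 − (-2) = 4 V. LSB = 4 V / 2^14 ≈ 244.1 µV.
Position in LSBs: (-0.42055888 − (-2)) × 16384/4 = 6469.3908; rounding gives k = 6469.
V_code = -2 + (6469/16384) × 4 = -0.42065429688 V.
Error = V_in − V_code = -0.42055888 − (-0.42065429688) = +95.4 µV.

+95.4 µV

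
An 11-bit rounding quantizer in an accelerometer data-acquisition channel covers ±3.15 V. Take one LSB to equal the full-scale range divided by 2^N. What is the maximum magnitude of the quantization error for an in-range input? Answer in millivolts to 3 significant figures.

1.54 mV

Range = 3.15 − (-3.15) = 6.3 V.
LSB = 6.3 V / 2^11 = 3.0762 mV.
A rounding quantizer has |error| ≤ LSB/2 = 1.54 mV.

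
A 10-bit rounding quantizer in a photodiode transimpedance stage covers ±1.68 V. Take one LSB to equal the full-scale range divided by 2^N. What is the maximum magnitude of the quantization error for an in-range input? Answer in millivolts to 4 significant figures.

Full-scale range = 1.68 V − (-1.68 V) = 3.36 V.
LSB = 3.36 V / 2^10 = 3.28125 mV.
Worst-case error for round-to-nearest is half an LSB: 1.641 mV.

1.641 mV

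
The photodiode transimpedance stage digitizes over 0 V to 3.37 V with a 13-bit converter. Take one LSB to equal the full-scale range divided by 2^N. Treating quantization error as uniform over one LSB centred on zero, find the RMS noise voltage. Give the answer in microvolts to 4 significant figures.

118.8 µV

Full-scale range = 3.37 V.
Step size = 3.37/8192 V = 411.377 µV.
V_rms = LSB/√12 = 411.377 µV / √12 = 118.8 µV.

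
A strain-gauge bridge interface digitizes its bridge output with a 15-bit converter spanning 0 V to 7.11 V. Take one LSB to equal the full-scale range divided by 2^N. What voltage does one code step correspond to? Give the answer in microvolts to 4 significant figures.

Span = 7.11 V.
2^15 = 32768 levels.
LSB = 7.11 V ÷ 2^15 = 7.11/32768 V = 217.0 µV.

217.0 µV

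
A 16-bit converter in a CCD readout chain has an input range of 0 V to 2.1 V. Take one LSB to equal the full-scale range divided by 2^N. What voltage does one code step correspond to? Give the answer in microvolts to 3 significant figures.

32.0 µV

Full-scale range = 2.1 V.
Number of codes = 2^16 = 65536.
One LSB is 2.1 V / 65536 = 32.0 µV.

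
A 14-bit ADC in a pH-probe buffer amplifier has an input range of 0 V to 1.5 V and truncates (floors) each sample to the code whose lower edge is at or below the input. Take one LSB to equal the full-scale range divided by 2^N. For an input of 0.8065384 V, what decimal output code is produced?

8809

V_FS = 1.5 V. LSB = 1.5 V / 2^14 ≈ 91.55 µV.
code = ⌊(V_in − V_min)/LSB⌋ = ⌊(V_in − V_min) × 2^14 / range⌋
     = ⌊(0.8065384 − (0)) × 16384 / 1.5⌋ = ⌊0.8065384 × 16384/1.5⌋
     = ⌊8809.550⌋ = 8809.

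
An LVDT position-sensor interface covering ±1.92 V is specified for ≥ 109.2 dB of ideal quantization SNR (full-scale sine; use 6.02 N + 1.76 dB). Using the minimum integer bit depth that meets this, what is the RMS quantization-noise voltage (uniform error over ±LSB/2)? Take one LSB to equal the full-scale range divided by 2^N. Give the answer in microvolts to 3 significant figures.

4.23 µV

The full-scale span is 1.92 − (-1.92) = 3.84 V.
N ≥ (109.2 − 1.76)/6.02 = 17.847 → N_min = 18.
One LSB is 3.84 V / 262144 = 14.648 µV.
RMS noise = LSB/√12 = 4.23 µV.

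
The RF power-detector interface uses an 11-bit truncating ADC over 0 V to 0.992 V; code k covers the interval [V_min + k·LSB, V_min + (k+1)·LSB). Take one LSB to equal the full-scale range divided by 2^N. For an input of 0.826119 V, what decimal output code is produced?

1705

V_FS = 0.992 V. LSB = 0.992 V / 2^11 ≈ 484.4 µV.
V_in − V_min = 0.826119 − (0) = 0.826119 V.
Divide by LSB: 0.826119 × 2048/0.992 = 1705.5360.
Truncating gives code 1705.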